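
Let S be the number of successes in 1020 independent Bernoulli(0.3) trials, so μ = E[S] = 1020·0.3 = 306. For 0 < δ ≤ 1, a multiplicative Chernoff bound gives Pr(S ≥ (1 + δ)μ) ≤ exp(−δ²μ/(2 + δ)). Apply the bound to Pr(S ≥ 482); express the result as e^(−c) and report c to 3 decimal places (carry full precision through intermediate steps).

Write 482 = (1 + δ)μ, so δ = 482/306 − 1 = 0.5751634…
Then the exponent is δ²μ/(2 + δ) = (482 − μ)² / (μ·(2 + δ)) = 39.309645.

39.310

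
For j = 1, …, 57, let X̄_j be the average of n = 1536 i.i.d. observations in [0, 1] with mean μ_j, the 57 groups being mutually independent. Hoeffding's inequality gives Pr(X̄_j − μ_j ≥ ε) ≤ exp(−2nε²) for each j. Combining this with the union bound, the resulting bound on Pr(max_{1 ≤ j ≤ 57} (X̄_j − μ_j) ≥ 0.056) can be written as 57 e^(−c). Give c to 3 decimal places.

9.634

Union bound over the 57 events: Pr(max_{1 ≤ j ≤ 57} (X̄_j − μ_j) ≥ 0.056) ≤ 57·exp(−2nε²) = 57 exp(−2·1536·0.056²).
So c = 2·1536·0.056² = 9.6338.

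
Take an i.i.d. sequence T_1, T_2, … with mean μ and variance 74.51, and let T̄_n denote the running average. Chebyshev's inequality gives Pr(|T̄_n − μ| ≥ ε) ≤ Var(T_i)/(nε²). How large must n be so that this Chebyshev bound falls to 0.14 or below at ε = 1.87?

Require 74.51/(n·1.87²) ≤ 0.14, i.e. n ≥ 74.51/(0.14·1.87²) = 152.196.
The smallest integer n is 153.

153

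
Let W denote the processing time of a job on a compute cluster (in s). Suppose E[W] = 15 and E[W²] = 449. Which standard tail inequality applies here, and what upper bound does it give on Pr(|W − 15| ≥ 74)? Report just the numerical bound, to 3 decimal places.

The first two moments determine the variance, so Chebyshev's inequality is the sharpest standard bound available.
Var(W) = E[W²] − (E[W])² = 449 − 225 = 224.
Chebyshev's inequality: Pr(|W − μ| ≥ t) ≤ Var(W)/t² = 224/5476 = 0.0409.

0.041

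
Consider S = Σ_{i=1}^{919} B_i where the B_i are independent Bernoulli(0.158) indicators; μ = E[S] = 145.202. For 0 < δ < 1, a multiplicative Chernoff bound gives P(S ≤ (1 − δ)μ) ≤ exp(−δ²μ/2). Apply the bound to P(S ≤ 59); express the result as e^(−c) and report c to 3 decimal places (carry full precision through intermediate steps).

25.588

Write 59 = (1 − δ)μ, so δ = 1 − 59/145.202 = 0.5936695…
Then the exponent is δ²μ/2 = (μ − 59)²/(2μ) = 25.587749.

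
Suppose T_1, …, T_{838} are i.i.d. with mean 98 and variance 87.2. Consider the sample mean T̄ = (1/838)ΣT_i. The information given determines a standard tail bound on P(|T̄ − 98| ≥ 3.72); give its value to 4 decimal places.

With mean and variance of each term known, Chebyshev's inequality bounds the deviation of the sum (or sample mean).
Var(T̄) = Var(T_i)/n = 87.2/838 = 0.10406.
Chebyshev: P(|T̄ − 98| ≥ 3.72) ≤ Var(T̄)/(3.72)² = 87.2/(838·3.72²) = 0.0075.

0.0075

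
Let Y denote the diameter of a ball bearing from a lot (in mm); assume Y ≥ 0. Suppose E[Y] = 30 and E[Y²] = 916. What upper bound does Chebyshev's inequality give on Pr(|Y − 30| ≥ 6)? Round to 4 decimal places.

Var(Y) = E[Y²] − (E[Y])² = 916 − 900 = 16.
Chebyshev's inequality: Pr(|Y − μ| ≥ t) ≤ Var(Y)/t² = 16/36 = 0.4444.

0.4444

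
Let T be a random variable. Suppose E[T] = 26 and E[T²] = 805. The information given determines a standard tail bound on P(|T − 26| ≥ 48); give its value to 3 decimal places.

0.056

The first two moments determine the variance, so Chebyshev's inequality is the sharpest standard bound available.
Var(T) = E[T²] − (E[T])² = 805 − 676 = 129.
Chebyshev's inequality: P(|T − μ| ≥ t) ≤ Var(T)/t² = 129/2304 = 0.0560.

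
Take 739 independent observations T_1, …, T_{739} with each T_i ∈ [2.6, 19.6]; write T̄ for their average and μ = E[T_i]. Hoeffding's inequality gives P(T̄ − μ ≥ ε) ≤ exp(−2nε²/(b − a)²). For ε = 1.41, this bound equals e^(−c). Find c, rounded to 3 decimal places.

c = 2nε²/(b − a)² = 2·739·1.41² / 17² = 10.1675.

10.168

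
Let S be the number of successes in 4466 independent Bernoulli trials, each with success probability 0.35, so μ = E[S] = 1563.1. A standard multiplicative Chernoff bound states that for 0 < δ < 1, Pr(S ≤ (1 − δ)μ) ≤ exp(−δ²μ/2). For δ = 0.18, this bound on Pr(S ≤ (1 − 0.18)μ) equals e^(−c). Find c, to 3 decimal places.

c = δ²μ/2 = 0.18²·1563.1/2 = 25.3222.

25.322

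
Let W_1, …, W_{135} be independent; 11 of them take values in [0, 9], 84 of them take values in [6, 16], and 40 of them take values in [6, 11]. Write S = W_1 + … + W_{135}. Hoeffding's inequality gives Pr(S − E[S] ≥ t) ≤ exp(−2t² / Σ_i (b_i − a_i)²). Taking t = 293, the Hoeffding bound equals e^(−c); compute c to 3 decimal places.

Σ(b_i − a_i)² = 11·9² + 84·10² + 40·5² = 10291.
c = 2t² / 10291 = 2·293² / 10291 = 16.6843.

16.684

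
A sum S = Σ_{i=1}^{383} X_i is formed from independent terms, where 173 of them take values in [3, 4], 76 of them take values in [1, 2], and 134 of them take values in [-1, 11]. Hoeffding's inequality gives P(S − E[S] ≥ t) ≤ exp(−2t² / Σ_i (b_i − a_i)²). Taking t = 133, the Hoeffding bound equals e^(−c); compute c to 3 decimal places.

1.810

Σ(b_i − a_i)² = 173·1² + 76·1² + 134·12² = 19545.
c = 2t² / 19545 = 2·133² / 19545 = 1.8101.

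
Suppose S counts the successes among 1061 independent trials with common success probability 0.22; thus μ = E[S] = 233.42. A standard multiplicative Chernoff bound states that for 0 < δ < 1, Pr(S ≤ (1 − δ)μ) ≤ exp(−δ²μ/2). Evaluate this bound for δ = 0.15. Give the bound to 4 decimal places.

Exponent = δ²μ/2 = 0.15²·233.42/2 = 2.6260.
Bound = exp(−2.6260) = 0.07237.

0.0724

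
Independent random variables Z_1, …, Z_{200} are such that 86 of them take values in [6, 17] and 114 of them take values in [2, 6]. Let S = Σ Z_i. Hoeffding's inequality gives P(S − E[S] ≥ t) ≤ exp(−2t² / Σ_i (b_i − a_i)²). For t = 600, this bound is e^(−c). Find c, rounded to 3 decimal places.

58.872

Σ(b_i − a_i)² = 86·11² + 114·4² = 12230.
c = 2t² / 12230 = 2·600² / 12230 = 58.8716.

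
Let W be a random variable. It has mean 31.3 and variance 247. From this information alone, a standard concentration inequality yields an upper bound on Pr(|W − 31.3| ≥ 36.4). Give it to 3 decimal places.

0.186

Mean and variance are known, so Chebyshev's inequality applies.
Chebyshev: Pr(|W − μ| ≥ t) ≤ Var(W)/t².
Bound = 247 / 1324.96 = 0.1864.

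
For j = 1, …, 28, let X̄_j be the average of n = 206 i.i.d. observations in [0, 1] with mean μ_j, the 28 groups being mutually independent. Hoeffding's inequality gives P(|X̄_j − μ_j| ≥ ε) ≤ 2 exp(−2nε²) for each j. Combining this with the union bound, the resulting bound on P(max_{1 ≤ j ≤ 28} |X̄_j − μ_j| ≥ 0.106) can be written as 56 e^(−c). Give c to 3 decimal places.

4.629

Union bound over the 28 events: P(max_{1 ≤ j ≤ 28} |X̄_j − μ_j| ≥ 0.106) ≤ 28·2·exp(−2nε²) = 56 exp(−2·206·0.106²).
So c = 2·206·0.106² = 4.6292.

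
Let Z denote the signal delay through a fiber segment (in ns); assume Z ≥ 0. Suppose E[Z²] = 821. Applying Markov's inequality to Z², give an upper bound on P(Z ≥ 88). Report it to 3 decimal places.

0.106

Since Z ≥ 0, the event {Z ≥ 88} is the same as {Z² ≥ 7744}.
Markov's inequality applied to Z² gives P(Z² ≥ 7744) ≤ E[Z²]/7744 = 821/7744 = 0.1060.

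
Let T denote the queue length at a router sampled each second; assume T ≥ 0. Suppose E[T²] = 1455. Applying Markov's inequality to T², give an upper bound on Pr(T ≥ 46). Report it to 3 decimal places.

Since T ≥ 0, the event {T ≥ 46} is the same as {T² ≥ 2116}.
Markov's inequality applied to T² gives Pr(T² ≥ 2116) ≤ E[T²]/2116 = 1455/2116 = 0.6876.

0.688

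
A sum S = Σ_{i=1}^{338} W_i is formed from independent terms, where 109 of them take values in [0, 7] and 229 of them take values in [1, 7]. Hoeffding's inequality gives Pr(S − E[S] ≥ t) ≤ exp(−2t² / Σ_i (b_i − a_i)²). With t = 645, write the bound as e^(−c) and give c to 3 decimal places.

61.248

Σ(b_i − a_i)² = 109·7² + 229·6² = 13585.
c = 2t² / 13585 = 2·645² / 13585 = 61.2477.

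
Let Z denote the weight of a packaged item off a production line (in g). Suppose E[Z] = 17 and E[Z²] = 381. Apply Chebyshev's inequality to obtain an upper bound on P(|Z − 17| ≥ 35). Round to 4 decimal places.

Var(Z) = E[Z²] − (E[Z])² = 381 − 289 = 92.
Chebyshev's inequality: P(|Z − μ| ≥ t) ≤ Var(Z)/t² = 92/1225 = 0.0751.

0.0751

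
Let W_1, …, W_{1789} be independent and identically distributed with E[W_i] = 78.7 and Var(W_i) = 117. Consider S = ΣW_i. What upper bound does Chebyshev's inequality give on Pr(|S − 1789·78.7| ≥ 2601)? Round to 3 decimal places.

0.031

Var(S) = n·Var(W_i) = 1789·117 = 209313.
Chebyshev: Pr(|S − 1789·78.7| ≥ 2601) ≤ Var(S)/2601² = 209313/6765201 = 0.0309.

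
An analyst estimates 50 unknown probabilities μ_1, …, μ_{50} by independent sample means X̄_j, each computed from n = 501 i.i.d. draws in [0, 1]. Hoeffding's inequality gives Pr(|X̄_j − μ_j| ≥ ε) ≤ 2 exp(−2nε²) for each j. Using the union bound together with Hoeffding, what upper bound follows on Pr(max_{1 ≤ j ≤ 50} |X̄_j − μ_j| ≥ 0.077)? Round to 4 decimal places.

0.2630

Per-experiment Hoeffding bound: 2·exp(−2·501·0.077²) = 2·exp(−5.94086) = 0.0052595.
Union bound over 50 events: 50·0.0052595 = 0.26298.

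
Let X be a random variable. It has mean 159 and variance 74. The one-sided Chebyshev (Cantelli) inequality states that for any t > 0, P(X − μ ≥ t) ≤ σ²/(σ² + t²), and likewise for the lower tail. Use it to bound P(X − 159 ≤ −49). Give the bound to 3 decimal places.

0.030

Here σ² = 74 and t = 49, so σ² + t² = 2475.
Cantelli's bound: 74/2475 = 0.0299.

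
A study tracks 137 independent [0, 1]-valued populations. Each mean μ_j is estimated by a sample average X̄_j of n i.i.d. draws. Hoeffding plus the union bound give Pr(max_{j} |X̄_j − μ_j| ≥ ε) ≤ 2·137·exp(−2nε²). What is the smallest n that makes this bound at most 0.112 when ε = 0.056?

Need 2·137·exp(−2nε²) ≤ 0.112, i.e. exp(−2nε²) ≤ 0.112/274.
So 2nε² ≥ ln(274/0.112) = 7.802385.
Hence n ≥ 7.802385/(2·0.056²) = 1244.003.
The smallest integer n is 1245.

1245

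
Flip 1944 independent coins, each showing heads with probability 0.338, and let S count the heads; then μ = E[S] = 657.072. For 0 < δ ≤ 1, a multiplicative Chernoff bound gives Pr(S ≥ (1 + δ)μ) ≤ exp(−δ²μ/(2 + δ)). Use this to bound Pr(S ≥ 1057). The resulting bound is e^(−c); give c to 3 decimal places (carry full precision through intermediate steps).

Write 1057 = (1 + δ)μ, so δ = 1057/657.072 − 1 = 0.6086517…
Then the exponent is δ²μ/(2 + δ) = (1057 − μ)² / (μ·(2 + δ)) = 93.311369.

93.311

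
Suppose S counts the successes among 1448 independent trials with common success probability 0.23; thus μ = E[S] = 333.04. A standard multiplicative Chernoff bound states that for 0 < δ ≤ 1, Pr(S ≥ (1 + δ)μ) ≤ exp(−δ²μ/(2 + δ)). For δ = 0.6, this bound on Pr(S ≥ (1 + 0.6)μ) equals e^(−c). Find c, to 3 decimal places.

c = δ²μ/(2 + δ) = 0.6²·333.04/(2 + 0.6) = 46.1132.

46.113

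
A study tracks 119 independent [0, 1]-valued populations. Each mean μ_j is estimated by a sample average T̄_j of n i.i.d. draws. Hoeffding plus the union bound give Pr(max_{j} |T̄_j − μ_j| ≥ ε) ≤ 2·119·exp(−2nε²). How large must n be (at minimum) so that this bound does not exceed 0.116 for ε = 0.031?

3968

Need 2·119·exp(−2nε²) ≤ 0.116, i.e. exp(−2nε²) ≤ 0.116/238.
So 2nε² ≥ ln(238/0.116) = 7.626436.
Hence n ≥ 7.626436/(2·0.031²) = 3967.969.
The smallest integer n is 3968.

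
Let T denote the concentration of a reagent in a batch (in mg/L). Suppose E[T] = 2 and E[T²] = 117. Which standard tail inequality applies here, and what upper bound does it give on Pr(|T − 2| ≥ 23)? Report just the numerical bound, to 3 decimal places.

The first two moments determine the variance, so Chebyshev's inequality is the sharpest standard bound available.
Var(T) = E[T²] − (E[T])² = 117 − 4 = 113.
Chebyshev's inequality: Pr(|T − μ| ≥ t) ≤ Var(T)/t² = 113/529 = 0.2136.

0.214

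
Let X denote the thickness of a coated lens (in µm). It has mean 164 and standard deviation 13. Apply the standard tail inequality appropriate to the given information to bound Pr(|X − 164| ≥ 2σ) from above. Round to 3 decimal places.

0.250

Mean and variance are known, so Chebyshev's inequality applies.
Chebyshev: Pr(|X − μ| ≥ t) ≤ Var(X)/t².
Var(X) = σ² = 13² = 169.
t = 2·13 = 26.
Bound = 169 / 676 = 0.2500.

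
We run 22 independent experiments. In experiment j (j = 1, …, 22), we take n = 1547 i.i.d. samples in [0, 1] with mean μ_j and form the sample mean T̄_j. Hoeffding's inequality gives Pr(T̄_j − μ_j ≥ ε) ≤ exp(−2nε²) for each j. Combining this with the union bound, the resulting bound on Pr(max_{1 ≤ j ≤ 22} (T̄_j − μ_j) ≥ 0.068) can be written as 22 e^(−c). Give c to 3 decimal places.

Union bound over the 22 events: Pr(max_{1 ≤ j ≤ 22} (T̄_j − μ_j) ≥ 0.068) ≤ 22·exp(−2nε²) = 22 exp(−2·1547·0.068²).
So c = 2·1547·0.068² = 14.3067.

14.307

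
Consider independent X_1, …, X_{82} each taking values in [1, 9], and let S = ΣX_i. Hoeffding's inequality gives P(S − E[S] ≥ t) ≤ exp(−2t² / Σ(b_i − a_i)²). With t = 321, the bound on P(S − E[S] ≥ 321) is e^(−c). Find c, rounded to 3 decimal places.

Σ(b_i − a_i)² = 82·(8)² = 5248.
c = 2t²/5248 = 2·321²/5248 = 39.2687.

39.269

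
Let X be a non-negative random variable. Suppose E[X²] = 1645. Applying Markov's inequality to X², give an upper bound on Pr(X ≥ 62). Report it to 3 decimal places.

Since X ≥ 0, the event {X ≥ 62} is the same as {X² ≥ 3844}.
Markov's inequality applied to X² gives Pr(X² ≥ 3844) ≤ E[X²]/3844 = 1645/3844 = 0.4279.

0.428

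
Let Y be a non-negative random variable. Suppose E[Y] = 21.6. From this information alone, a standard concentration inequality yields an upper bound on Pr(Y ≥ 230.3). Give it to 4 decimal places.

Only the mean of a non-negative variable is known, so Markov's inequality is the applicable tail bound.
Markov's inequality: for a non-negative random variable, Pr(Y ≥ a) ≤ E[Y]/a.
Here E[Y] = 21.6 and a = 230.3, so the bound is 21.6/230.3 = 0.0938.

0.0938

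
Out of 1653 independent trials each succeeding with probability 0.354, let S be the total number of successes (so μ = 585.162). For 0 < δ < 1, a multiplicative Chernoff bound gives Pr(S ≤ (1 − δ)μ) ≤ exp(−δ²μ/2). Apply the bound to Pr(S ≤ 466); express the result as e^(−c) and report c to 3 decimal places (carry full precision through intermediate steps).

12.133

Write 466 = (1 − δ)μ, so δ = 1 − 466/585.162 = 0.2036393…
Then the exponent is δ²μ/2 = (μ − 466)²/(2μ) = 12.133035.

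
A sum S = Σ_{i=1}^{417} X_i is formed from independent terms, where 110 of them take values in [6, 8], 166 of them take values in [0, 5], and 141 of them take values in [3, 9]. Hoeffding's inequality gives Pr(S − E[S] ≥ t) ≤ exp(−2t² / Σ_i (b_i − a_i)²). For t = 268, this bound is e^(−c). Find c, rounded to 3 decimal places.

Σ(b_i − a_i)² = 110·2² + 166·5² + 141·6² = 9666.
c = 2t² / 9666 = 2·268² / 9666 = 14.8612.

14.861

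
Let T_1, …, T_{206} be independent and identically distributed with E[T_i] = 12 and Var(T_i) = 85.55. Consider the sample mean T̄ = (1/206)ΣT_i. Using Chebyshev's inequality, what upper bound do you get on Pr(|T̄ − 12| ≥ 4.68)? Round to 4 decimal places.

0.0190

Var(T̄) = Var(T_i)/n = 85.55/206 = 0.41529.
Chebyshev: Pr(|T̄ − 12| ≥ 4.68) ≤ Var(T̄)/(4.68)² = 85.55/(206·4.68²) = 0.0190.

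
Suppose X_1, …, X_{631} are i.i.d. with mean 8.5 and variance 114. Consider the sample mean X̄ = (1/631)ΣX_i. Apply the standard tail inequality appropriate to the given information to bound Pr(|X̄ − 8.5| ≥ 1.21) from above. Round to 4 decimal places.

0.1234

With mean and variance of each term known, Chebyshev's inequality bounds the deviation of the sum (or sample mean).
Var(X̄) = Var(X_i)/n = 114/631 = 0.18067.
Chebyshev: Pr(|X̄ − 8.5| ≥ 1.21) ≤ Var(X̄)/(1.21)² = 114/(631·1.21²) = 0.1234.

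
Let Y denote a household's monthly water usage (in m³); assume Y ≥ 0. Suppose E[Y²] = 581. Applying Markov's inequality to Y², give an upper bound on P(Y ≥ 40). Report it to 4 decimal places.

Since Y ≥ 0, the event {Y ≥ 40} is the same as {Y² ≥ 1600}.
Markov's inequality applied to Y² gives P(Y² ≥ 1600) ≤ E[Y²]/1600 = 581/1600 = 0.3631.

0.3631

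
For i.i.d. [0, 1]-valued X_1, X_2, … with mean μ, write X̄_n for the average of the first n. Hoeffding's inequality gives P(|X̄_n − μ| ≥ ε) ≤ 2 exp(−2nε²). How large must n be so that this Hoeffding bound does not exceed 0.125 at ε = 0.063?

Require 2·exp(−2nε²) ≤ 0.125, i.e. 2nε² ≥ ln(2/0.125) = 2.772589.
So n ≥ 2.772589 / (2·0.063²) = 349.281.
The smallest integer n is 350.

350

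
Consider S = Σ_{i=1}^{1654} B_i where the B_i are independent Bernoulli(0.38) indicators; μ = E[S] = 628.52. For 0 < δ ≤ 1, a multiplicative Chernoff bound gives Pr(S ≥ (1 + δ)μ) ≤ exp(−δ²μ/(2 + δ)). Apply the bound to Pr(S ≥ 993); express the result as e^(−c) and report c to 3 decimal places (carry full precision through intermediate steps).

Write 993 = (1 + δ)μ, so δ = 993/628.52 − 1 = 0.579902…
Then the exponent is δ²μ/(2 + δ) = (993 − μ)² / (μ·(2 + δ)) = 81.926631.

81.927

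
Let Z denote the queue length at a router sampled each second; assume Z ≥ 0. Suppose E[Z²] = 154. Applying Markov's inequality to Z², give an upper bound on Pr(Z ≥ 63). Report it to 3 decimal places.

0.039

Since Z ≥ 0, the event {Z ≥ 63} is the same as {Z² ≥ 3969}.
Markov's inequality applied to Z² gives Pr(Z² ≥ 3969) ≤ E[Z²]/3969 = 154/3969 = 0.0388.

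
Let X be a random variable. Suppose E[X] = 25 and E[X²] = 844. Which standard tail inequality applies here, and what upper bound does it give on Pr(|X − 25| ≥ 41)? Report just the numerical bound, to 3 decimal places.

0.130

The first two moments determine the variance, so Chebyshev's inequality is the sharpest standard bound available.
Var(X) = E[X²] − (E[X])² = 844 − 625 = 219.
Chebyshev's inequality: Pr(|X − μ| ≥ t) ≤ Var(X)/t² = 219/1681 = 0.1303.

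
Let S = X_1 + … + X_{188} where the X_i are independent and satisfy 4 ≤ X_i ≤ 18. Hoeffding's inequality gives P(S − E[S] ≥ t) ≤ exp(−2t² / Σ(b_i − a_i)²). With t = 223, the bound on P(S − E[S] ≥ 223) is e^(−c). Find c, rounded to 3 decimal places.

Σ(b_i − a_i)² = 188·(14)² = 36848.
c = 2t²/36848 = 2·223²/36848 = 2.6991.

2.699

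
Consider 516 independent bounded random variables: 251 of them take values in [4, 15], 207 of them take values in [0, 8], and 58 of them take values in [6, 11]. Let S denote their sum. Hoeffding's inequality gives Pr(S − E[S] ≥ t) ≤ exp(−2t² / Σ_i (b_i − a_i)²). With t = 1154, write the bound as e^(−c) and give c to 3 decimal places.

59.097

Σ(b_i − a_i)² = 251·11² + 207·8² + 58·5² = 45069.
c = 2t² / 45069 = 2·1154² / 45069 = 59.0968.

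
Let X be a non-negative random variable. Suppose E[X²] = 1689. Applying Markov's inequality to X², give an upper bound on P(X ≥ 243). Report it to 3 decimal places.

0.029

Since X ≥ 0, the event {X ≥ 243} is the same as {X² ≥ 59049}.
Markov's inequality applied to X² gives P(X² ≥ 59049) ≤ E[X²]/59049 = 1689/59049 = 0.0286.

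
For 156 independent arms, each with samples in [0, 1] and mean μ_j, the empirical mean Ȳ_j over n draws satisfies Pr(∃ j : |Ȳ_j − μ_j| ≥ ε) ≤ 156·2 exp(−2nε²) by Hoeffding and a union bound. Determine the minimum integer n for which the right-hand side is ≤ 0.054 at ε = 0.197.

Need 2·156·exp(−2nε²) ≤ 0.054, i.e. exp(−2nε²) ≤ 0.054/312.
So 2nε² ≥ ln(312/0.054) = 8.661774.
Hence n ≥ 8.661774/(2·0.197²) = 111.595.
The smallest integer n is 112.

112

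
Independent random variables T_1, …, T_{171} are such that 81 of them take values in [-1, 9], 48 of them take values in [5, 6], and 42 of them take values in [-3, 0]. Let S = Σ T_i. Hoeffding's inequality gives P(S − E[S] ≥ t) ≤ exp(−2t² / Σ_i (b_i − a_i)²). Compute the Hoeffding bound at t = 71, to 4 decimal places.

Σ(b_i − a_i)² = 81·10² + 48·1² + 42·3² = 8526.
Exponent = 2·71² / 8526 = 1.18250.
Bound = exp(−1.18250) = 0.30651.

0.3065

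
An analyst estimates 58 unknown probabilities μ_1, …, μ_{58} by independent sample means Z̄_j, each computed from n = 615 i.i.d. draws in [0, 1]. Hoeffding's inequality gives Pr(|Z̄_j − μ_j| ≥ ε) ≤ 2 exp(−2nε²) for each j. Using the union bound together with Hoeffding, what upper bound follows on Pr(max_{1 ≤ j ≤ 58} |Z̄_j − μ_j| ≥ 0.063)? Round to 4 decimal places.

0.8796

Per-experiment Hoeffding bound: 2·exp(−2·615·0.063²) = 2·exp(−4.88187) = 0.015166.
Union bound over 58 events: 58·0.015166 = 0.87961.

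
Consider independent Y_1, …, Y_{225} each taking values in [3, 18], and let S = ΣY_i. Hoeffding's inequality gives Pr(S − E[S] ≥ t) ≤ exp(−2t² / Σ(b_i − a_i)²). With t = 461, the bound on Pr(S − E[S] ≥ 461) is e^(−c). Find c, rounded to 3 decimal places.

Σ(b_i − a_i)² = 225·(15)² = 50625.
c = 2t²/50625 = 2·461²/50625 = 8.3959.

8.396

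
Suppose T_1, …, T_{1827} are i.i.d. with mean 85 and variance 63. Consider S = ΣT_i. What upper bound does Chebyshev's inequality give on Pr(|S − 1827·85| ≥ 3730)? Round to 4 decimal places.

Var(S) = n·Var(T_i) = 1827·63 = 115101.
Chebyshev: Pr(|S − 1827·85| ≥ 3730) ≤ Var(S)/3730² = 115101/13912900 = 0.0083.

0.0083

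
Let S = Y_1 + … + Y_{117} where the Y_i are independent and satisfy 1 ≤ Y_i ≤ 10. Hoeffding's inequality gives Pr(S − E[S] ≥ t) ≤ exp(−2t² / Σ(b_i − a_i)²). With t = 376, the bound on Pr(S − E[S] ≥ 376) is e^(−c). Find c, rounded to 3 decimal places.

Σ(b_i − a_i)² = 117·(9)² = 9477.
c = 2t²/9477 = 2·376²/9477 = 29.8356.

29.836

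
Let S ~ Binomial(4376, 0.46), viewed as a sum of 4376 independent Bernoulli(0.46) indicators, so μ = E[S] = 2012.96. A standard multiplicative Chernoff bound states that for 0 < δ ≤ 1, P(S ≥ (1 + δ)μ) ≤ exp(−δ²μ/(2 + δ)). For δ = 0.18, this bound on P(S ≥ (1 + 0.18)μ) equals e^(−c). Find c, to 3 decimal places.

c = δ²μ/(2 + δ) = 0.18²·2012.96/(2 + 0.18) = 29.9174.

29.917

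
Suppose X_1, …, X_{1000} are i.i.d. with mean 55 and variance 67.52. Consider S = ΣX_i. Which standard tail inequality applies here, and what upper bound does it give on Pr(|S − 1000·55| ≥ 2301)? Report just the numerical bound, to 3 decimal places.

With mean and variance of each term known, Chebyshev's inequality bounds the deviation of the sum (or sample mean).
Var(S) = n·Var(X_i) = 1000·67.52 = 67520.
Chebyshev: Pr(|S − 1000·55| ≥ 2301) ≤ Var(S)/2301² = 67520/5294601 = 0.0128.

0.013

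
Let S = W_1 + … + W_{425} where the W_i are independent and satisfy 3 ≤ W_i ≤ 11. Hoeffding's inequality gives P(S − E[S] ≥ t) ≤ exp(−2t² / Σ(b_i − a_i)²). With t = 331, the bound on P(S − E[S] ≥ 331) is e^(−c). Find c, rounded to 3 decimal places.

Σ(b_i − a_i)² = 425·(8)² = 27200.
c = 2t²/27200 = 2·331²/27200 = 8.0560.

8.056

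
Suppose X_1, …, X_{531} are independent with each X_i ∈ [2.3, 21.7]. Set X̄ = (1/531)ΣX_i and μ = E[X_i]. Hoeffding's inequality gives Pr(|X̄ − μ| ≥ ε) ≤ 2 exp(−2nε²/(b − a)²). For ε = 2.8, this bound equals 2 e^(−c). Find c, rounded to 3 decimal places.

c = 2nε²/(b − a)² = 2·531·2.8² / 19.4² = 22.1226.

22.123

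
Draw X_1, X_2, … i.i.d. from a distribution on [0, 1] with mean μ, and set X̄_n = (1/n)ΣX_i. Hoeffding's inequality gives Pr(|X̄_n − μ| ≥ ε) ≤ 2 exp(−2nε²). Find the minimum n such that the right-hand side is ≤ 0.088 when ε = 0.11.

130

Require 2·exp(−2nε²) ≤ 0.088, i.e. 2nε² ≥ ln(2/0.088) = 3.123566.
So n ≥ 3.123566 / (2·0.11²) = 129.073.
The smallest integer n is 130.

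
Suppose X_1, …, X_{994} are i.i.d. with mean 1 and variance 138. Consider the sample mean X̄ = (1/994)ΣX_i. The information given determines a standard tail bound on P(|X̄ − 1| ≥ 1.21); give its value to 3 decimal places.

0.095

With mean and variance of each term known, Chebyshev's inequality bounds the deviation of the sum (or sample mean).
Var(X̄) = Var(X_i)/n = 138/994 = 0.13883.
Chebyshev: P(|X̄ − 1| ≥ 1.21) ≤ Var(X̄)/(1.21)² = 138/(994·1.21²) = 0.0948.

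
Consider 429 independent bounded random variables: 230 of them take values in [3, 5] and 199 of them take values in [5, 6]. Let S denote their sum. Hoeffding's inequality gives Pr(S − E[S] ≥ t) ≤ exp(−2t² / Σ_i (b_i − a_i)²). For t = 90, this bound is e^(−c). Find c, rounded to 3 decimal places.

Σ(b_i − a_i)² = 230·2² + 199·1² = 1119.
c = 2t² / 1119 = 2·90² / 1119 = 14.4772.

14.477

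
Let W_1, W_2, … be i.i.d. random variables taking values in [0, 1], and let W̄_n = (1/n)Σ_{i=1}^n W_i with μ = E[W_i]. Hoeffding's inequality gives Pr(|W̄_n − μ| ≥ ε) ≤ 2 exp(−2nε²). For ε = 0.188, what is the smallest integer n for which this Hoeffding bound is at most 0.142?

Require 2·exp(−2nε²) ≤ 0.142, i.e. 2nε² ≥ ln(2/0.142) = 2.645075.
So n ≥ 2.645075 / (2·0.188²) = 37.419.
The smallest integer n is 38.

38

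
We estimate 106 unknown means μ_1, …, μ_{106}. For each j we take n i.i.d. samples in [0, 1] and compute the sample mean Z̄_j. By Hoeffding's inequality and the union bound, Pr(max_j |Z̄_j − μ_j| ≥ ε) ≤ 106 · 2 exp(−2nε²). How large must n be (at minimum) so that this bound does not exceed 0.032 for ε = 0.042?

2494

Need 2·106·exp(−2nε²) ≤ 0.032, i.e. exp(−2nε²) ≤ 0.032/212.
So 2nε² ≥ ln(212/0.032) = 8.798606.
Hence n ≥ 8.798606/(2·0.042²) = 2493.936.
The smallest integer n is 2494.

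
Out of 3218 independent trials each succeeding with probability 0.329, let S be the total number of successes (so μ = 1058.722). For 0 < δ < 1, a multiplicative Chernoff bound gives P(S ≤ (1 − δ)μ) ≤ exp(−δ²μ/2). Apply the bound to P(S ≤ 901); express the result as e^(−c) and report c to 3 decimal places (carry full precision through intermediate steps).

11.748

Write 901 = (1 − δ)μ, so δ = 1 − 901/1058.722 = 0.148974…
Then the exponent is δ²μ/2 = (μ − 901)²/(2μ) = 11.748235.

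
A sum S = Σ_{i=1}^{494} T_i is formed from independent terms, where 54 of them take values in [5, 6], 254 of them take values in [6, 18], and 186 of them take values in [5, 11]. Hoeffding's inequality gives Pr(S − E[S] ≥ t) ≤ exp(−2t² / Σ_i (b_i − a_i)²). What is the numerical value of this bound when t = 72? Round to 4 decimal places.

0.7872

Σ(b_i − a_i)² = 54·1² + 254·12² + 186·6² = 43326.
Exponent = 2·72² / 43326 = 0.23930.
Bound = exp(−0.23930) = 0.78718.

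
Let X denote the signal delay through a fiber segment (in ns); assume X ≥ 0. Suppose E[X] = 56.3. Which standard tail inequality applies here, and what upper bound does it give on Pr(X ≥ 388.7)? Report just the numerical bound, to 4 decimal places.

Only the mean of a non-negative variable is known, so Markov's inequality is the applicable tail bound.
Markov's inequality: for a non-negative random variable, Pr(X ≥ a) ≤ E[X]/a.
Here E[X] = 56.3 and a = 388.7, so the bound is 56.3/388.7 = 0.1448.

0.1448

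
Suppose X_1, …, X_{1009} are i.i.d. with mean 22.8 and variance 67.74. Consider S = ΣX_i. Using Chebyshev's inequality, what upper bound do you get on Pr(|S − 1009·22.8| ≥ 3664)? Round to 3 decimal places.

Var(S) = n·Var(X_i) = 1009·67.74 = 68349.66.
Chebyshev: Pr(|S − 1009·22.8| ≥ 3664) ≤ Var(S)/3664² = 68349.66/13424896 = 0.0051.

0.005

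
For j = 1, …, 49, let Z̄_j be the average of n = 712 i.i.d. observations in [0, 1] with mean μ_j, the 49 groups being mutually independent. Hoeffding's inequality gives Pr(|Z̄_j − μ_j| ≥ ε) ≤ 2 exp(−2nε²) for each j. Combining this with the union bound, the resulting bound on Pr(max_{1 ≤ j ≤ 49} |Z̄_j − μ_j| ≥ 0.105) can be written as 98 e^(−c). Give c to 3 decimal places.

15.700

Union bound over the 49 events: Pr(max_{1 ≤ j ≤ 49} |Z̄_j − μ_j| ≥ 0.105) ≤ 49·2·exp(−2nε²) = 98 exp(−2·712·0.105²).
So c = 2·712·0.105² = 15.6996.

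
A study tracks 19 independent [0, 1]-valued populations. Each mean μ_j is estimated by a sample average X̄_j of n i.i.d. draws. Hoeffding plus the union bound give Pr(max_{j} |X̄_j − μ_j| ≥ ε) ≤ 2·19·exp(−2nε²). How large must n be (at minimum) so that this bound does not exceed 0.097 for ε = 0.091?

361

Need 2·19·exp(−2nε²) ≤ 0.097, i.e. exp(−2nε²) ≤ 0.097/38.
So 2nε² ≥ ln(38/0.097) = 5.970630.
Hence n ≥ 5.970630/(2·0.091²) = 360.502.
The smallest integer n is 361.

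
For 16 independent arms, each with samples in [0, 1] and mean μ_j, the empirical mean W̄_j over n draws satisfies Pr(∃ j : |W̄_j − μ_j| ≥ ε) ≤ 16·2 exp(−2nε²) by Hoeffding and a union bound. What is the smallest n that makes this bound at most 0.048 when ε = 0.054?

1115

Need 2·16·exp(−2nε²) ≤ 0.048, i.e. exp(−2nε²) ≤ 0.048/32.
So 2nε² ≥ ln(32/0.048) = 6.502290.
Hence n ≥ 6.502290/(2·0.054²) = 1114.933.
The smallest integer n is 1115.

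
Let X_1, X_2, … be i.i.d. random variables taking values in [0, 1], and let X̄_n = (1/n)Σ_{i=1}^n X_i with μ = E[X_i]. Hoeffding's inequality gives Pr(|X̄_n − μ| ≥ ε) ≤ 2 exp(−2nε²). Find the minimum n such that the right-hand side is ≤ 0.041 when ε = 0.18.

Require 2·exp(−2nε²) ≤ 0.041, i.e. 2nε² ≥ ln(2/0.041) = 3.887330.
So n ≥ 3.887330 / (2·0.18²) = 59.990.
The smallest integer n is 60.

60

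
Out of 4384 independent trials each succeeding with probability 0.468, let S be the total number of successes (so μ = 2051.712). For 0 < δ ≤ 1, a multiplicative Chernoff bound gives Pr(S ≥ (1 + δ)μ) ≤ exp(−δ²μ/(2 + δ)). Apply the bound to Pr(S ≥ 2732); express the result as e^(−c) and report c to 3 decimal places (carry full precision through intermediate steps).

Write 2732 = (1 + δ)μ, so δ = 2732/2051.712 − 1 = 0.3315709…
Then the exponent is δ²μ/(2 + δ) = (2732 − μ)² / (μ·(2 + δ)) = 96.743233.

96.743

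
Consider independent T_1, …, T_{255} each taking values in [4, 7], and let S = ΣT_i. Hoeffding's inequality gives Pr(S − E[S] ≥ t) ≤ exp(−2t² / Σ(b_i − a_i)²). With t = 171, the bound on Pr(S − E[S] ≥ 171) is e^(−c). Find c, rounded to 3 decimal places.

Σ(b_i − a_i)² = 255·(3)² = 2295.
c = 2t²/2295 = 2·171²/2295 = 25.4824.

25.482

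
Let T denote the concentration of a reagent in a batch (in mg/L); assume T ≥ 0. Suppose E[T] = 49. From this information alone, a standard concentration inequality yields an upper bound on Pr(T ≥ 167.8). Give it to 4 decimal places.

0.2920

Only the mean of a non-negative variable is known, so Markov's inequality is the applicable tail bound.
Markov's inequality: for a non-negative random variable, Pr(T ≥ a) ≤ E[T]/a.
Here E[T] = 49 and a = 167.8, so the bound is 49/167.8 = 0.2920.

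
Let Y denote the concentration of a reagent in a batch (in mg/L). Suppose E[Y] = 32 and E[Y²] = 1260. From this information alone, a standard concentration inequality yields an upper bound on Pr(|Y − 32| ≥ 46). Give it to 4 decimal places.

The first two moments determine the variance, so Chebyshev's inequality is the sharpest standard bound available.
Var(Y) = E[Y²] − (E[Y])² = 1260 − 1024 = 236.
Chebyshev's inequality: Pr(|Y − μ| ≥ t) ≤ Var(Y)/t² = 236/2116 = 0.1115.

0.1115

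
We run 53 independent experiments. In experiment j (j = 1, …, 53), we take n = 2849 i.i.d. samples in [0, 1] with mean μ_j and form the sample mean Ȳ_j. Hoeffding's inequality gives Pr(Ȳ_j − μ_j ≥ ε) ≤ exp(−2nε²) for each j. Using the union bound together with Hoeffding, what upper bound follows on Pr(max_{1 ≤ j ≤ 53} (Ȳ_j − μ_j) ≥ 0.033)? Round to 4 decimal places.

0.1070

Per-experiment Hoeffding bound: exp(−2·2849·0.033²) = exp(−6.20512) = 0.0020191.
Union bound over 53 events: 53·0.0020191 = 0.10701.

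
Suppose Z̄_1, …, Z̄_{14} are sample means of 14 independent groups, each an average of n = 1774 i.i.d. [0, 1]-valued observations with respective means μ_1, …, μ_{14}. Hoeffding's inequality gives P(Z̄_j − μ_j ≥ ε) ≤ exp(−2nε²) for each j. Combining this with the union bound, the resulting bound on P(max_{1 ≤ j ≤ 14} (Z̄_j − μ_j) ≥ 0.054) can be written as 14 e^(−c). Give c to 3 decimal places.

Union bound over the 14 events: P(max_{1 ≤ j ≤ 14} (Z̄_j − μ_j) ≥ 0.054) ≤ 14·exp(−2nε²) = 14 exp(−2·1774·0.054²).
So c = 2·1774·0.054² = 10.3460.

10.346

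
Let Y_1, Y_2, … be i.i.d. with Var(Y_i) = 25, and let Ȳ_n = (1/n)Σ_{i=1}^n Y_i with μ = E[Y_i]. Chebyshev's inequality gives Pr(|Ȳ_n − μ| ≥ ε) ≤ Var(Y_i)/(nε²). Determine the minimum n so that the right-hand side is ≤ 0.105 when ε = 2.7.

33

Require 25/(n·2.7²) ≤ 0.105, i.e. n ≥ 25/(0.105·2.7²) = 32.661.
The smallest integer n is 33.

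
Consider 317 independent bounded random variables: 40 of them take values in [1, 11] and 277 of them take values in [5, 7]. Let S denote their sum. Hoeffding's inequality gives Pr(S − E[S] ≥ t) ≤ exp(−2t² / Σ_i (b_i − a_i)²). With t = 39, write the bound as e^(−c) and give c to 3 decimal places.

Σ(b_i − a_i)² = 40·10² + 277·2² = 5108.
c = 2t² / 5108 = 2·39² / 5108 = 0.5955.

0.596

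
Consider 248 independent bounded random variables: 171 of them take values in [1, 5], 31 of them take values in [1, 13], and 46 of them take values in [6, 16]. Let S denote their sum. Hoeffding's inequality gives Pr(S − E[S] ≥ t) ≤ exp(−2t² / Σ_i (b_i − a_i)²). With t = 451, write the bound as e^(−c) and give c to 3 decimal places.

34.475

Σ(b_i − a_i)² = 171·4² + 31·12² + 46·10² = 11800.
c = 2t² / 11800 = 2·451² / 11800 = 34.4747.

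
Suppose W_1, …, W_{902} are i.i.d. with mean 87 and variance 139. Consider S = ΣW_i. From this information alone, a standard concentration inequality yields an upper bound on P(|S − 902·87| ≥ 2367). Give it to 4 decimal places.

With mean and variance of each term known, Chebyshev's inequality bounds the deviation of the sum (or sample mean).
Var(S) = n·Var(W_i) = 902·139 = 125378.
Chebyshev: P(|S − 902·87| ≥ 2367) ≤ Var(S)/2367² = 125378/5602689 = 0.0224.

0.0224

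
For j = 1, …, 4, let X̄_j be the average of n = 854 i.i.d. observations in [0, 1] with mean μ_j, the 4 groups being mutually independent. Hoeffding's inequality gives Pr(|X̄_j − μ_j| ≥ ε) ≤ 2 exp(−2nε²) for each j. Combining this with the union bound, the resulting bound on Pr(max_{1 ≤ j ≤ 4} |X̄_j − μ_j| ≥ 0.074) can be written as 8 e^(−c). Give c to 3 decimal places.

9.353

Union bound over the 4 events: Pr(max_{1 ≤ j ≤ 4} |X̄_j − μ_j| ≥ 0.074) ≤ 4·2·exp(−2nε²) = 8 exp(−2·854·0.074²).
So c = 2·854·0.074² = 9.3530.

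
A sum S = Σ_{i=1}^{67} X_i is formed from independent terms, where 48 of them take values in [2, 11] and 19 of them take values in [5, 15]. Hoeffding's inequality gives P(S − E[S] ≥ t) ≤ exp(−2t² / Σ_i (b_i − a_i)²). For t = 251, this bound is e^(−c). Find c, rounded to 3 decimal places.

21.770

Σ(b_i − a_i)² = 48·9² + 19·10² = 5788.
c = 2t² / 5788 = 2·251² / 5788 = 21.7695.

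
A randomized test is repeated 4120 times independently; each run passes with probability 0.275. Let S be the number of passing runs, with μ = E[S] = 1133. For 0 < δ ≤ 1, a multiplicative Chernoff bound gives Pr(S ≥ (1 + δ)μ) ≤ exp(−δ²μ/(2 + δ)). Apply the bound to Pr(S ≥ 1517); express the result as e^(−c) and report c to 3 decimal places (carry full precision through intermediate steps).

55.644

Write 1517 = (1 + δ)μ, so δ = 1517/1133 − 1 = 0.3389232…
Then the exponent is δ²μ/(2 + δ) = (1517 − μ)² / (μ·(2 + δ)) = 55.643774.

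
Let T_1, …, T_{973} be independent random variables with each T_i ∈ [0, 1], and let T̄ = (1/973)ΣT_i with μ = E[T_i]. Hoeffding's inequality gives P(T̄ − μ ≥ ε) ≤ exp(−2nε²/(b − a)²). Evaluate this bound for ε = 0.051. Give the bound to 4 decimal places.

0.0063

Exponent: 2nε²/(b − a)² = 2·973·0.051² / 1² = 5.06155.
Bound = exp(−5.06155) = 0.00634.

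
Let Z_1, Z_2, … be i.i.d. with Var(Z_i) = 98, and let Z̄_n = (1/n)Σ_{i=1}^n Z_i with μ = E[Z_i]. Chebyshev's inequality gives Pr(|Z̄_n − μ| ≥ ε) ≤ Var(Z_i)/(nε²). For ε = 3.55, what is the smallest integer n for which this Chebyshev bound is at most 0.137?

Require 98/(n·3.55²) ≤ 0.137, i.e. n ≥ 98/(0.137·3.55²) = 56.761.
The smallest integer n is 57.

57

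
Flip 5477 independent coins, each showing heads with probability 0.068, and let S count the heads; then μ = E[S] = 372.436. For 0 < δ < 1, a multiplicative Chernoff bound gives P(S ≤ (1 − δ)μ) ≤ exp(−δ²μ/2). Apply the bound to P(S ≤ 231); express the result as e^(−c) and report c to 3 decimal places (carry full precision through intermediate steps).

26.856

Write 231 = (1 − δ)μ, so δ = 1 − 231/372.436 = 0.3797592…
Then the exponent is δ²μ/2 = (μ − 231)²/(2μ) = 26.855812.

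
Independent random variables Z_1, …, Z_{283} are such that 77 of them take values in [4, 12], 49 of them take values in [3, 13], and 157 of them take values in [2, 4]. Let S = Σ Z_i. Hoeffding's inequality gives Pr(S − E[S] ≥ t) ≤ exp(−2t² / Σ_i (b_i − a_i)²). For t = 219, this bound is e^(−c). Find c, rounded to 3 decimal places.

Σ(b_i − a_i)² = 77·8² + 49·10² + 157·2² = 10456.
c = 2t² / 10456 = 2·219² / 10456 = 9.1739.

9.174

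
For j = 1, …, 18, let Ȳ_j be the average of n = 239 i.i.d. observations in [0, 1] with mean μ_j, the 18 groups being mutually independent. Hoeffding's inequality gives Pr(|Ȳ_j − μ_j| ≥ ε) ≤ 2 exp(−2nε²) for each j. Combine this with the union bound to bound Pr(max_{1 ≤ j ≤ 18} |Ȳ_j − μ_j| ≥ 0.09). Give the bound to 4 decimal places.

0.7496

Per-experiment Hoeffding bound: 2·exp(−2·239·0.09²) = 2·exp(−3.87180) = 0.041642.
Union bound over 18 events: 18·0.041642 = 0.74955.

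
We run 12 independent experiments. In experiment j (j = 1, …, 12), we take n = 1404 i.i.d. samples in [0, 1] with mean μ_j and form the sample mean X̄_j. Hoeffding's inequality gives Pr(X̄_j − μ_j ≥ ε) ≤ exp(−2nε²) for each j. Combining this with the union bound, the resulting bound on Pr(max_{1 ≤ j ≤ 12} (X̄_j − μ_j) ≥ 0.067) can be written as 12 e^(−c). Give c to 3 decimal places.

Union bound over the 12 events: Pr(max_{1 ≤ j ≤ 12} (X̄_j − μ_j) ≥ 0.067) ≤ 12·exp(−2nε²) = 12 exp(−2·1404·0.067²).
So c = 2·1404·0.067² = 12.6051.

12.605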